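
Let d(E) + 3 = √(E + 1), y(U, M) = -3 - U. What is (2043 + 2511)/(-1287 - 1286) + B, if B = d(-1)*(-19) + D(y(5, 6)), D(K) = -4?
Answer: 131815/2573 ≈ 51.230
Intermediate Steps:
d(E) = -3 + √(1 + E) (d(E) = -3 + √(E + 1) = -3 + √(1 + E))
B = 53 (B = (-3 + √(1 - 1))*(-19) - 4 = (-3 + √0)*(-19) - 4 = (-3 + 0)*(-19) - 4 = -3*(-19) - 4 = 57 - 4 = 53)
(2043 + 2511)/(-1287 - 1286) + B = (2043 + 2511)/(-1287 - 1286) + 53 = 4554/(-2573) + 53 = 4554*(-1/2573) + 53 = -4554/2573 + 53 = 131815/2573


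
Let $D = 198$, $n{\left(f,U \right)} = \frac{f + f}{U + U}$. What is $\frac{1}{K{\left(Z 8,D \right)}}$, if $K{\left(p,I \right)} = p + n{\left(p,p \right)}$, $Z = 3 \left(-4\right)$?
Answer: $- \frac{1}{95} \approx -0.010526$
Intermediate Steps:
$Z = -12$
$n{\left(f,U \right)} = \frac{f}{U}$ ($n{\left(f,U \right)} = \frac{2 f}{2 U} = 2 f \frac{1}{2 U} = \frac{f}{U}$)
$K{\left(p,I \right)} = 1 + p$ ($K{\left(p,I \right)} = p + \frac{p}{p} = p + 1 = 1 + p$)
$\frac{1}{K{\left(Z 8,D \right)}} = \frac{1}{1 - 96} = \frac{1}{-95} = - \frac{1}{95}$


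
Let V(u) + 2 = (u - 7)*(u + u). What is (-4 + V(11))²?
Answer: 6724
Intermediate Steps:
V(u) = -2 + 2*u*(-7 + u) (V(u) = -2 + (u - 7)*(u + u) = -2 + (-7 + u)*(2*u) = -2 + 2*u*(-7 + u))
(-4 + V(11))² = (-4 + (-2 - 14*11 + 2*11²))² = (-4 + (-2 - 154 + 2*121))² = (-4 + (-2 - 154 + 242))² = (-4 + 86)² = 82² = 6724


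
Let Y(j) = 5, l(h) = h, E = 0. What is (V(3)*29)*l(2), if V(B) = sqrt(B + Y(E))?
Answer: 116*sqrt(2) ≈ 164.05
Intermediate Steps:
V(B) = sqrt(5 + B) (V(B) = sqrt(B + 5) = sqrt(5 + B))
(V(3)*29)*l(2) = (sqrt(5 + 3)*29)*2 = (sqrt(8)*29)*2 = ((2*sqrt(2))*29)*2 = (58*sqrt(2))*2 = 116*sqrt(2)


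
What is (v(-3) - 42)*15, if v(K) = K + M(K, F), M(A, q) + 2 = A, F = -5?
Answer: -750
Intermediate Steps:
M(A, q) = -2 + A
v(K) = -2 + 2*K (v(K) = K + (-2 + K) = -2 + 2*K)
(v(-3) - 42)*15 = ((-2 + 2*(-3)) - 42)*15 = ((-2 - 6) - 42)*15 = (-8 - 42)*15 = -50*15 = -750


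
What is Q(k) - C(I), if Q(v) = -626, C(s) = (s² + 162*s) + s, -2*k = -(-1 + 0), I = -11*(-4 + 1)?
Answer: -7094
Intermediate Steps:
I = 33 (I = -11*(-3) = 33)
k = -½ (k = -(-1)*(-1 + 0)/2 = -(-1)*(-1)/2 = -½*1 = -½ ≈ -0.50000)
C(s) = s² + 163*s
Q(k) - C(I) = -626 - 33*(163 + 33) = -626 - 33*196 = -626 - 1*6468 = -626 - 6468 = -7094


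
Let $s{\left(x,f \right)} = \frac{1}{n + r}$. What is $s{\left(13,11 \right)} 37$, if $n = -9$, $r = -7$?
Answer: $- \frac{37}{16} \approx -2.3125$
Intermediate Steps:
$s{\left(x,f \right)} = - \frac{1}{16}$ ($s{\left(x,f \right)} = \frac{1}{-9 - 7} = \frac{1}{-16} = - \frac{1}{16}$)
$s{\left(13,11 \right)} 37 = \left(- \frac{1}{16}\right) 37 = - \frac{37}{16}$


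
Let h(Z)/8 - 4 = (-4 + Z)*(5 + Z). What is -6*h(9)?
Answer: -3552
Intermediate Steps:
h(Z) = 32 + 8*(-4 + Z)*(5 + Z) (h(Z) = 32 + 8*((-4 + Z)*(5 + Z)) = 32 + 8*(-4 + Z)*(5 + Z))
-6*h(9) = -6*(-128 + 8*9 + 8*9²) = -6*(-128 + 72 + 8*81) = -6*(-128 + 72 + 648) = -6*592 = -3552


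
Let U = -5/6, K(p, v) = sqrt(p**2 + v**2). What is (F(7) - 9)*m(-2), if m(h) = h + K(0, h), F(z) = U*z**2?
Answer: 0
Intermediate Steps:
U = -5/6 (U = -5*1/6 = -5/6 ≈ -0.83333)
F(z) = -5*z**2/6
m(h) = h + sqrt(h**2) (m(h) = h + sqrt(0**2 + h**2) = h + sqrt(0 + h**2) = h + sqrt(h**2))
(F(7) - 9)*m(-2) = (-5/6*7**2 - 9)*(-2 + sqrt((-2)**2)) = (-5/6*49 - 9)*(-2 + sqrt(4)) = (-245/6 - 9)*(-2 + 2) = -299/6*0 = 0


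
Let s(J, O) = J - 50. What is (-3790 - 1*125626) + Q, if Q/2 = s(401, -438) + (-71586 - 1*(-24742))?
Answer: -222402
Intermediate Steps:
s(J, O) = -50 + J
Q = -92986 (Q = 2*((-50 + 401) + (-71586 - 1*(-24742))) = 2*(351 + (-71586 + 24742)) = 2*(351 - 46844) = 2*(-46493) = -92986)
(-3790 - 1*125626) + Q = (-3790 - 1*125626) - 92986 = (-3790 - 125626) - 92986 = -129416 - 92986 = -222402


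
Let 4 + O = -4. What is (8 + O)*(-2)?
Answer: 0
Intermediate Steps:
O = -8 (O = -4 - 4 = -8)
(8 + O)*(-2) = (8 - 8)*(-2) = 0*(-2) = 0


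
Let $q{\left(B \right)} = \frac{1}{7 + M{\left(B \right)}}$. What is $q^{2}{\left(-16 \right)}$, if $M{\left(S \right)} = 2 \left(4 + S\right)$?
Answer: $\frac{1}{289} \approx 0.0034602$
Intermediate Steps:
$M{\left(S \right)} = 8 + 2 S$
$q{\left(B \right)} = \frac{1}{15 + 2 B}$ ($q{\left(B \right)} = \frac{1}{7 + \left(8 + 2 B\right)} = \frac{1}{15 + 2 B}$)
$q^{2}{\left(-16 \right)} = \left(\frac{1}{15 + 2 \left(-16\right)}\right)^{2} = \left(\frac{1}{15 - 32}\right)^{2} = \left(\frac{1}{-17}\right)^{2} = \left(- \frac{1}{17}\right)^{2} = \frac{1}{289}$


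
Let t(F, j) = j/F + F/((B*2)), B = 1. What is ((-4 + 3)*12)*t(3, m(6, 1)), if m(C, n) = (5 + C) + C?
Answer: -86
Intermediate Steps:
m(C, n) = 5 + 2*C
t(F, j) = F/2 + j/F (t(F, j) = j/F + F/((1*2)) = j/F + F/2 = F/2 + j/F)
((-4 + 3)*12)*t(3, m(6, 1)) = ((-4 + 3)*12)*((½)*3 + (5 + 2*6)/3) = (-1*12)*(3/2 + (5 + 12)*(⅓)) = -12*(3/2 + 17*(⅓)) = -12*(3/2 + 17/3) = -12*43/6 = -86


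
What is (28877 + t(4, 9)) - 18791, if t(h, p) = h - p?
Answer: 10081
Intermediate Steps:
(28877 + t(4, 9)) - 18791 = (28877 + (4 - 1*9)) - 18791 = (28877 + (4 - 9)) - 18791 = (28877 - 5) - 18791 = 28872 - 18791 = 10081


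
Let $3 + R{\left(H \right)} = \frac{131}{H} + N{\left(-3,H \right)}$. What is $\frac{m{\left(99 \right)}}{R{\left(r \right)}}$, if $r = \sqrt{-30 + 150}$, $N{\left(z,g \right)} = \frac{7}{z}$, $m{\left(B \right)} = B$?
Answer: $\frac{190080}{41243} + \frac{77814 \sqrt{30}}{41243} \approx 14.943$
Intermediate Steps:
$r = 2 \sqrt{30}$ ($r = \sqrt{120} = 2 \sqrt{30} \approx 10.954$)
$R{\left(H \right)} = - \frac{16}{3} + \frac{131}{H}$ ($R{\left(H \right)} = -3 + \left(\frac{131}{H} + \frac{7}{-3}\right) = -3 + \left(\frac{131}{H} + 7 \left(- \frac{1}{3}\right)\right) = -3 - \left(\frac{7}{3} - \frac{131}{H}\right) = - \frac{16}{3} + \frac{131}{H}$)
$\frac{m{\left(99 \right)}}{R{\left(r \right)}} = \frac{99}{- \frac{16}{3} + \frac{131}{2 \sqrt{30}}} = \frac{99}{- \frac{16}{3} + 131 \frac{\sqrt{30}}{60}} = \frac{99}{- \frac{16}{3} + \frac{131 \sqrt{30}}{60}}$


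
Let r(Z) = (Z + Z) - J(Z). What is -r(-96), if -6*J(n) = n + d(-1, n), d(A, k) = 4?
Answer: 622/3 ≈ 207.33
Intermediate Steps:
J(n) = -⅔ - n/6 (J(n) = -(n + 4)/6 = -(4 + n)/6 = -⅔ - n/6)
r(Z) = ⅔ + 13*Z/6 (r(Z) = (Z + Z) - (-⅔ - Z/6) = 2*Z + (⅔ + Z/6) = ⅔ + 13*Z/6)
-r(-96) = -(⅔ + (13/6)*(-96)) = -(⅔ - 208) = -1*(-622/3) = 622/3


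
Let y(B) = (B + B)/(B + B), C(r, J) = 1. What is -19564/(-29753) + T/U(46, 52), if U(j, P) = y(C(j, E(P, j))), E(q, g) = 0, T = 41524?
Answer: 1235483136/29753 ≈ 41525.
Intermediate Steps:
y(B) = 1 (y(B) = (2*B)/((2*B)) = (2*B)*(1/(2*B)) = 1)
U(j, P) = 1
-19564/(-29753) + T/U(46, 52) = -19564/(-29753) + 41524/1 = -19564*(-1/29753) + 41524*1 = 19564/29753 + 41524 = 1235483136/29753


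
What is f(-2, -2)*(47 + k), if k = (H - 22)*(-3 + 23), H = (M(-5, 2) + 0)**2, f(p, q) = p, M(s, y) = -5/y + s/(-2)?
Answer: 786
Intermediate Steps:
M(s, y) = -5/y - s/2 (M(s, y) = -5/y + s*(-1/2) = -5/y - s/2)
H = 0 (H = ((-5/2 - 1/2*(-5)) + 0)**2 = ((-5*1/2 + 5/2) + 0)**2 = ((-5/2 + 5/2) + 0)**2 = (0 + 0)**2 = 0**2 = 0)
k = -440 (k = (0 - 22)*(-3 + 23) = -22*20 = -440)
f(-2, -2)*(47 + k) = -2*(47 - 440) = -2*(-393) = 786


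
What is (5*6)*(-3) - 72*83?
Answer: -6066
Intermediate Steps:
(5*6)*(-3) - 72*83 = 30*(-3) - 5976 = -90 - 5976 = -6066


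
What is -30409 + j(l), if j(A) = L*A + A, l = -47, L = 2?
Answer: -30550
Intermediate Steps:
j(A) = 3*A (j(A) = 2*A + A = 3*A)
-30409 + j(l) = -30409 + 3*(-47) = -30409 - 141 = -30550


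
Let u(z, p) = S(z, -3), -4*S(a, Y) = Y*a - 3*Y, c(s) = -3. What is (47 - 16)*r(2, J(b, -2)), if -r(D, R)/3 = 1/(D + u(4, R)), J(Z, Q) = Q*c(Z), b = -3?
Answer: -372/11 ≈ -33.818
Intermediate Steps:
J(Z, Q) = -3*Q (J(Z, Q) = Q*(-3) = -3*Q)
S(a, Y) = 3*Y/4 - Y*a/4 (S(a, Y) = -(Y*a - 3*Y)/4 = -(-3*Y + Y*a)/4 = 3*Y/4 - Y*a/4)
u(z, p) = -9/4 + 3*z/4 (u(z, p) = (1/4)*(-3)*(3 - z) = -9/4 + 3*z/4)
r(D, R) = -3/(3/4 + D) (r(D, R) = -3/(D + (-9/4 + (3/4)*4)) = -3/(D + (-9/4 + 3)) = -3/(D + 3/4) = -3/(3/4 + D))
(47 - 16)*r(2, J(b, -2)) = (47 - 16)*(-12/(3 + 4*2)) = 31*(-12/(3 + 8)) = 31*(-12/11) = -372/11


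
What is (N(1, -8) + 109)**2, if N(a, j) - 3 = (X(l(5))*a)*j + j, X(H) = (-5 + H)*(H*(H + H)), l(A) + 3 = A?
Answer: 87616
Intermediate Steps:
l(A) = -3 + A
X(H) = 2*H**2*(-5 + H) (X(H) = (-5 + H)*(H*(2*H)) = (-5 + H)*(2*H**2) = 2*H**2*(-5 + H))
N(a, j) = 3 + j - 24*a*j (N(a, j) = 3 + (((2*(-3 + 5)**2*(-5 + (-3 + 5)))*a)*j + j) = 3 + (((2*2**2*(-5 + 2))*a)*j + j) = 3 + (((2*4*(-3))*a)*j + j) = 3 + ((-24*a)*j + j) = 3 + (-24*a*j + j) = 3 + (j - 24*a*j) = 3 + j - 24*a*j)
(N(1, -8) + 109)**2 = ((3 - 8 - 24*1*(-8)) + 109)**2 = ((3 - 8 + 192) + 109)**2 = (187 + 109)**2 = 296**2 = 87616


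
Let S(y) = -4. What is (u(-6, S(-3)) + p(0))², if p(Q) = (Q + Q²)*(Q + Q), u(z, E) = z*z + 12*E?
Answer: 144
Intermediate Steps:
u(z, E) = z² + 12*E
p(Q) = 2*Q*(Q + Q²) (p(Q) = (Q + Q²)*(2*Q) = 2*Q*(Q + Q²))
(u(-6, S(-3)) + p(0))² = (((-6)² + 12*(-4)) + 2*0²*(1 + 0))² = ((36 - 48) + 2*0*1)² = (-12 + 0)² = (-12)² = 144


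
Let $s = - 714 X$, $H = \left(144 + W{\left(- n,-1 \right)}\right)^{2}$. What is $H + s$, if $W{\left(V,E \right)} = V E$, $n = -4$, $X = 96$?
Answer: $-48944$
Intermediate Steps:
$W{\left(V,E \right)} = E V$
$H = 19600$ ($H = \left(144 - \left(-1\right) \left(-4\right)\right)^{2} = \left(144 - 4\right)^{2} = 140^{2} = 19600$)
$s = -68544$ ($s = \left(-714\right) 96 = -68544$)
$H + s = 19600 - 68544 = -48944$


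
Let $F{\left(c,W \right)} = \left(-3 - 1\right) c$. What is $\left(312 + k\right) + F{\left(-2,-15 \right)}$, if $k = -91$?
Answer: $229$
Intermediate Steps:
$F{\left(c,W \right)} = - 4 c$
$\left(312 + k\right) + F{\left(-2,-15 \right)} = \left(312 - 91\right) - -8 = 221 + 8 = 229$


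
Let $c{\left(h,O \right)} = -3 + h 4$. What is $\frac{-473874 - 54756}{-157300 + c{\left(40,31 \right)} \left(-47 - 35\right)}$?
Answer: $\frac{264315}{85087} \approx 3.1064$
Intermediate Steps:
$c{\left(h,O \right)} = -3 + 4 h$
$\frac{-473874 - 54756}{-157300 + c{\left(40,31 \right)} \left(-47 - 35\right)} = \frac{-473874 - 54756}{-157300 + \left(-3 + 4 \cdot 40\right) \left(-47 - 35\right)} = - \frac{528630}{-157300 + \left(-3 + 160\right) \left(-47 - 35\right)} = - \frac{528630}{-157300 + 157 \left(-82\right)} = - \frac{528630}{-157300 - 12874} = - \frac{528630}{-170174} = \left(-528630\right) \left(- \frac{1}{170174}\right) = \frac{264315}{85087}$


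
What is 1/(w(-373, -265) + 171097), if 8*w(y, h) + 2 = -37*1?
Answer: 8/1368737 ≈ 5.8448e-6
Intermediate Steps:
w(y, h) = -39/8 (w(y, h) = -¼ + (-37*1)/8 = -¼ + (⅛)*(-37) = -¼ - 37/8 = -39/8)
1/(w(-373, -265) + 171097) = 1/(-39/8 + 171097) = 1/(1368737/8) = 8/1368737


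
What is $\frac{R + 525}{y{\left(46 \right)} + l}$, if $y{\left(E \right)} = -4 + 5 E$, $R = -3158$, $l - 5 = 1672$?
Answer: $- \frac{2633}{1903} \approx -1.3836$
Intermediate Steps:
$l = 1677$ ($l = 5 + 1672 = 1677$)
$\frac{R + 525}{y{\left(46 \right)} + l} = \frac{-3158 + 525}{\left(-4 + 5 \cdot 46\right) + 1677} = - \frac{2633}{\left(-4 + 230\right) + 1677} = - \frac{2633}{226 + 1677} = - \frac{2633}{1903}$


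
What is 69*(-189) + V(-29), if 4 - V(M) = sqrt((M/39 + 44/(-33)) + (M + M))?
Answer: -13037 - I*sqrt(10153)/13 ≈ -13037.0 - 7.7509*I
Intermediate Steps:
V(M) = 4 - sqrt(-4/3 + 79*M/39) (V(M) = 4 - sqrt((M/39 + 44/(-33)) + (M + M)) = 4 - sqrt((M*(1/39) + 44*(-1/33)) + 2*M) = 4 - sqrt((M/39 - 4/3) + 2*M) = 4 - sqrt((-4/3 + M/39) + 2*M) = 4 - sqrt(-4/3 + 79*M/39))
69*(-189) + V(-29) = 69*(-189) + (4 - sqrt(-2028 + 3081*(-29))/39) = -13041 + (4 - sqrt(-2028 - 89349)/39) = -13041 + (4 - I*sqrt(10153)/13) = -13037 - I*sqrt(10153)/13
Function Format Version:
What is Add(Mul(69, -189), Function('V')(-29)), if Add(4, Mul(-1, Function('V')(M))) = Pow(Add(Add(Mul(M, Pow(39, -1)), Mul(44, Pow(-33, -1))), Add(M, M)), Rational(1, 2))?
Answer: Add(-13037, Mul(Rational(-1, 13), I, Pow(10153, Rational(1, 2)))) ≈ Add(-13037., Mul(-7.7509, I))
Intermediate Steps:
Function('V')(M) = Add(4, Mul(-1, Pow(Add(Rational(-4, 3), Mul(Rational(79, 39), M)), Rational(1, 2)))) (Function('V')(M) = Add(4, Mul(-1, Pow(Add(Add(Mul(M, Pow(39, -1)), Mul(44, Pow(-33, -1))), Add(M, M)), Rational(1, 2)))) = Add(4, Mul(-1, Pow(Add(Add(Mul(M, Rational(1, 39)), Mul(44, Rational(-1, 33))), Mul(2, M)), Rational(1, 2)))) = Add(4, Mul(-1, Pow(Add(Add(Mul(Rational(1, 39), M), Rational(-4, 3)), Mul(2, M)), Rational(1, 2)))) = Add(4, Mul(-1, Pow(Add(Add(Rational(-4, 3), Mul(Rational(1, 39), M)), Mul(2, M)), Rational(1, 2)))) = Add(4, Mul(-1, Pow(Add(Rational(-4, 3), Mul(Rational(79, 39), M)), Rational(1, 2)))))
Add(Mul(69, -189), Function('V')(-29)) = Add(Mul(69, -189), Add(4, Mul(Rational(-1, 39), Pow(Add(-2028, Mul(3081, -29)), Rational(1, 2))))) = Add(-13041, Add(4, Mul(Rational(-1, 39), Pow(Add(-2028, -89349), Rational(1, 2))))) = Add(-13041, Add(4, Mul(Rational(-1, 39), Pow(-91377, Rational(1, 2))))) = Add(-13041, Add(4, Mul(Rational(-1, 39), Mul(3, I, Pow(10153, Rational(1, 2)))))) = Add(-13041, Add(4, Mul(Rational(-1, 13), I, Pow(10153, Rational(1, 2))))) = Add(-13037, Mul(Rational(-1, 13), I, Pow(10153, Rational(1, 2))))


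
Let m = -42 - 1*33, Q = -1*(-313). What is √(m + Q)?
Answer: √238 ≈ 15.427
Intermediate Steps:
Q = 313
m = -75 (m = -42 - 33 = -75)
√(m + Q) = √(-75 + 313) = √238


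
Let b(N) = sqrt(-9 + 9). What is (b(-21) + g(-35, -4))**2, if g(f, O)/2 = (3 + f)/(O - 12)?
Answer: 16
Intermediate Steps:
g(f, O) = 2*(3 + f)/(-12 + O) (g(f, O) = 2*((3 + f)/(O - 12)) = 2*((3 + f)/(-12 + O)) = 2*(3 + f)/(-12 + O))
b(N) = 0 (b(N) = sqrt(0) = 0)
(b(-21) + g(-35, -4))**2 = (0 + 2*(3 - 35)/(-12 - 4))**2 = (0 + 2*(-32)/(-16))**2 = (0 + 2*(-1/16)*(-32))**2 = (0 + 4)**2 = 4**2 = 16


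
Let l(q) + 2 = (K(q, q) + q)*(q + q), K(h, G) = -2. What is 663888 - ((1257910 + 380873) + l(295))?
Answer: -1147763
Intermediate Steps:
l(q) = -2 + 2*q*(-2 + q) (l(q) = -2 + (-2 + q)*(q + q) = -2 + (-2 + q)*(2*q) = -2 + 2*q*(-2 + q))
663888 - ((1257910 + 380873) + l(295)) = 663888 - ((1257910 + 380873) + (-2 - 4*295 + 2*295²)) = 663888 - (1638783 + (-2 - 1180 + 2*87025)) = 663888 - (1638783 + (-2 - 1180 + 174050)) = 663888 - (1638783 + 172868) = 663888 - 1*1811651 = 663888 - 1811651 = -1147763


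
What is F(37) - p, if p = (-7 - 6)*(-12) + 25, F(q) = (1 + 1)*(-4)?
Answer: -189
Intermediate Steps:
F(q) = -8 (F(q) = 2*(-4) = -8)
p = 181 (p = -13*(-12) + 25 = 156 + 25 = 181)
F(37) - p = -8 - 1*181 = -8 - 181 = -189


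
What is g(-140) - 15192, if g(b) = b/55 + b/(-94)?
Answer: -7854810/517 ≈ -15193.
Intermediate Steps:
g(b) = 39*b/5170 (g(b) = b*(1/55) + b*(-1/94) = b/55 - b/94 = 39*b/5170)
g(-140) - 15192 = (39/5170)*(-140) - 15192 = -546/517 - 15192 = -7854810/517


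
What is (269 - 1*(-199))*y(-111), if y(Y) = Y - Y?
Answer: 0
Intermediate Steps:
y(Y) = 0
(269 - 1*(-199))*y(-111) = (269 - 1*(-199))*0 = (269 + 199)*0 = 468*0 = 0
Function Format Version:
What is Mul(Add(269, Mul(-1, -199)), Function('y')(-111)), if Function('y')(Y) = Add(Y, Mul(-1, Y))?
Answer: 0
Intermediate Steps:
Function('y')(Y) = 0
Mul(Add(269, Mul(-1, -199)), Function('y')(-111)) = Mul(Add(269, Mul(-1, -199)), 0) = Mul(Add(269, 199), 0) = Mul(468, 0) = 0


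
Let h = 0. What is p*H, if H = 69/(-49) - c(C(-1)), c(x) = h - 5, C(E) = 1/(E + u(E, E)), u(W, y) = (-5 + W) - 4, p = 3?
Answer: 528/49 ≈ 10.776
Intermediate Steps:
u(W, y) = -9 + W
C(E) = 1/(-9 + 2*E) (C(E) = 1/(E + (-9 + E)) = 1/(-9 + 2*E))
c(x) = -5 (c(x) = 0 - 5 = -5)
H = 176/49 (H = 69/(-49) - 1*(-5) = 69*(-1/49) + 5 = -69/49 + 5 = 176/49 ≈ 3.5918)
p*H = 3*(176/49) = 528/49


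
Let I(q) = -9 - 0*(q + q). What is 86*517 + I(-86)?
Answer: 44453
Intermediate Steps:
I(q) = -9 (I(q) = -9 - 0*2*q = -9 - 1*0 = -9 + 0 = -9)
86*517 + I(-86) = 86*517 - 9 = 44462 - 9 = 44453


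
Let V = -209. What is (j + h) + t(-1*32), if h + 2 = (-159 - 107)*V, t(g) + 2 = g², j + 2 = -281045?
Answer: -224433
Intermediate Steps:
j = -281047 (j = -2 - 281045 = -281047)
t(g) = -2 + g²
h = 55592 (h = -2 + (-159 - 107)*(-209) = -2 - 266*(-209) = -2 + 55594 = 55592)
(j + h) + t(-1*32) = (-281047 + 55592) + (-2 + (-1*32)²) = -225455 + (-2 + (-32)²) = -225455 + (-2 + 1024) = -225455 + 1022 = -224433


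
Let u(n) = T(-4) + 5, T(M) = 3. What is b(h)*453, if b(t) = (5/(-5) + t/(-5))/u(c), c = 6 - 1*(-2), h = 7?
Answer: -1359/10 ≈ -135.90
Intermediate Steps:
c = 8 (c = 6 + 2 = 8)
u(n) = 8 (u(n) = 3 + 5 = 8)
b(t) = -⅛ - t/40 (b(t) = (5/(-5) + t/(-5))/8 = (5*(-⅕) + t*(-⅕))*(⅛) = (-1 - t/5)*(⅛) = -⅛ - t/40)
b(h)*453 = (-⅛ - 1/40*7)*453 = (-⅛ - 7/40)*453 = -3/10*453 = -1359/10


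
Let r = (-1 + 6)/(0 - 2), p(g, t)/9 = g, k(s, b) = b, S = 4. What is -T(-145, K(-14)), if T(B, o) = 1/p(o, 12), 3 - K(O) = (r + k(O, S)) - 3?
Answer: -2/81 ≈ -0.024691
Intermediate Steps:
p(g, t) = 9*g
r = -5/2 (r = 5/(-2) = 5*(-½) = -5/2 ≈ -2.5000)
K(O) = 9/2 (K(O) = 3 - ((-5/2 + 4) - 3) = 3 - (3/2 - 3) = 3 - 1*(-3/2) = 3 + 3/2 = 9/2)
T(B, o) = 1/(9*o)
-T(-145, K(-14)) = -1/(9*9/2) = -2/(9*9) = -1*2/81 = -2/81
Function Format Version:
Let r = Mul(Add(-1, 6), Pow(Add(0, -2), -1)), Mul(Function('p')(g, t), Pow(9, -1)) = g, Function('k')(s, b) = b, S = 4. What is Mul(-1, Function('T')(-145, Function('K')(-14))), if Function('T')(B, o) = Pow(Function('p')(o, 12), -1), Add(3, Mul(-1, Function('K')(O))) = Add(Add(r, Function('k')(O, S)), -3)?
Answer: Rational(-2, 81) ≈ -0.024691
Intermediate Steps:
Function('p')(g, t) = Mul(9, g)
r = Rational(-5, 2) (r = Mul(5, Pow(-2, -1)) = Mul(5, Rational(-1, 2)) = Rational(-5, 2) ≈ -2.5000)
Function('K')(O) = Rational(9, 2) (Function('K')(O) = Add(3, Mul(-1, Add(Add(Rational(-5, 2), 4), -3))) = Add(3, Mul(-1, Add(Rational(3, 2), -3))) = Add(3, Mul(-1, Rational(-3, 2))) = Add(3, Rational(3, 2)) = Rational(9, 2))
Function('T')(B, o) = Mul(Rational(1, 9), Pow(o, -1)) (Function('T')(B, o) = Pow(Mul(9, o), -1) = Mul(Rational(1, 9), Pow(o, -1)))
Mul(-1, Function('T')(-145, Function('K')(-14))) = Mul(-1, Mul(Rational(1, 9), Pow(Rational(9, 2), -1))) = Mul(-1, Mul(Rational(1, 9), Rational(2, 9))) = Mul(-1, Rational(2, 81)) = Rational(-2, 81)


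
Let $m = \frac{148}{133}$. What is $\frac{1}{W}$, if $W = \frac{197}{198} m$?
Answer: $\frac{13167}{14578} \approx 0.90321$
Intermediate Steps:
$m = \frac{148}{133}$ ($m = 148 \cdot \frac{1}{133} = \frac{148}{133} \approx 1.1128$)
$W = \frac{14578}{13167}$ ($W = \frac{197}{198} \cdot \frac{148}{133} = \frac{14578}{13167} \approx 1.1072$)
$\frac{1}{W} = \frac{1}{\frac{14578}{13167}} = \frac{13167}{14578}$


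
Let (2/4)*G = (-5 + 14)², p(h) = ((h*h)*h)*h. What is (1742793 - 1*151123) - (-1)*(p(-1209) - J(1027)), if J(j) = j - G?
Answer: 2136512936566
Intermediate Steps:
p(h) = h⁴ (p(h) = (h²*h)*h = h³*h = h⁴)
G = 162 (G = 2*(-5 + 14)² = 2*9² = 2*81 = 162)
J(j) = -162 + j (J(j) = j - 1*162 = j - 162 = -162 + j)
(1742793 - 1*151123) - (-1)*(p(-1209) - J(1027)) = (1742793 - 1*151123) - (-1)*((-1209)⁴ - (-162 + 1027)) = (1742793 - 151123) - (-1)*(2136511345761 - 1*865) = 1591670 - (-1)*(2136511345761 - 865) = 1591670 - (-1)*2136511344896 = 1591670 - 1*(-2136511344896) = 1591670 + 2136511344896 = 2136512936566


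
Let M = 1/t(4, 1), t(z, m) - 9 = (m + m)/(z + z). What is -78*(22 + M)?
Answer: -63804/37 ≈ -1724.4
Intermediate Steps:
t(z, m) = 9 + m/z (t(z, m) = 9 + (m + m)/(z + z) = 9 + (2*m)/((2*z)) = 9 + (2*m)*(1/(2*z)) = 9 + m/z)
M = 4/37 (M = 1/(9 + 1/4) = 1/(37/4) = 4/37 ≈ 0.10811)
-78*(22 + M) = -78*(22 + 4/37) = -78*818/37 = -63804/37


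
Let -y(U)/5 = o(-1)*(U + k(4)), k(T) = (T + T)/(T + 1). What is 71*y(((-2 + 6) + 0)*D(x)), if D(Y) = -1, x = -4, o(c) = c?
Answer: -852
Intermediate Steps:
k(T) = 2*T/(1 + T) (k(T) = (2*T)/(1 + T) = 2*T/(1 + T))
y(U) = 8 + 5*U (y(U) = -(-5)*(U + 2*4/(1 + 4)) = -(-5)*(U + 2*4/5) = -(-5)*(U + 2*4*(⅕)) = -(-5)*(U + 8/5) = -(-5)*(8/5 + U) = -5*(-8/5 - U) = 8 + 5*U)
71*y(((-2 + 6) + 0)*D(x)) = 71*(8 + 5*(((-2 + 6) + 0)*(-1))) = 71*(8 + 5*((4 + 0)*(-1))) = 71*(8 + 5*(4*(-1))) = 71*(8 + 5*(-4)) = 71*(8 - 20) = 71*(-12) = -852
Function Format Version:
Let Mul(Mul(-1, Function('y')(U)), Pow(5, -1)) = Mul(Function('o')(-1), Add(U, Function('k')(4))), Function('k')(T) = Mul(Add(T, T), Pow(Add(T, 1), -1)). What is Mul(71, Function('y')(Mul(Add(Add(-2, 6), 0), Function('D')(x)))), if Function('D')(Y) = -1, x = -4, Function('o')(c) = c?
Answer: -852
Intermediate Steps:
Function('k')(T) = Mul(2, T, Pow(Add(1, T), -1)) (Function('k')(T) = Mul(Mul(2, T), Pow(Add(1, T), -1)) = Mul(2, T, Pow(Add(1, T), -1)))
Function('y')(U) = Add(8, Mul(5, U)) (Function('y')(U) = Mul(-5, Mul(-1, Add(U, Mul(2, 4, Pow(Add(1, 4), -1))))) = Mul(-5, Mul(-1, Add(U, Mul(2, 4, Pow(5, -1))))) = Mul(-5, Mul(-1, Add(U, Mul(2, 4, Rational(1, 5))))) = Mul(-5, Mul(-1, Add(U, Rational(8, 5)))) = Mul(-5, Mul(-1, Add(Rational(8, 5), U))) = Mul(-5, Add(Rational(-8, 5), Mul(-1, U))) = Add(8, Mul(5, U)))
Mul(71, Function('y')(Mul(Add(Add(-2, 6), 0), Function('D')(x)))) = Mul(71, Add(8, Mul(5, Mul(Add(Add(-2, 6), 0), -1)))) = Mul(71, Add(8, Mul(5, Mul(Add(4, 0), -1)))) = Mul(71, Add(8, Mul(5, Mul(4, -1)))) = Mul(71, Add(8, Mul(5, -4))) = Mul(71, Add(8, -20)) = Mul(71, -12) = -852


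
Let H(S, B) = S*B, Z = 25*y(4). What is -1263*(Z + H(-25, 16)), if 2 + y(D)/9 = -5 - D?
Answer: 3631125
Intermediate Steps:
y(D) = -63 - 9*D (y(D) = -18 + 9*(-5 - D) = -18 + (-45 - 9*D) = -63 - 9*D)
Z = -2475 (Z = 25*(-63 - 9*4) = 25*(-63 - 36) = 25*(-99) = -2475)
H(S, B) = B*S
-1263*(Z + H(-25, 16)) = -1263*(-2475 + 16*(-25)) = -1263*(-2475 - 400) = -1263*(-2875) = 3631125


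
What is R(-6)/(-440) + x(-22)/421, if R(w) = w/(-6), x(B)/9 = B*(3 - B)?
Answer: -2178421/185240 ≈ -11.760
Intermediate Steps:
x(B) = 9*B*(3 - B) (x(B) = 9*(B*(3 - B)) = 9*B*(3 - B))
R(w) = -w/6 (R(w) = w*(-1/6) = -w/6)
R(-6)/(-440) + x(-22)/421 = -1/6*(-6)/(-440) + (9*(-22)*(3 - 1*(-22)))/421 = 1*(-1/440) + (9*(-22)*(3 + 22))*(1/421) = -1/440 + (9*(-22)*25)*(1/421) = -1/440 - 4950*1/421 = -1/440 - 4950/421 = -2178421/185240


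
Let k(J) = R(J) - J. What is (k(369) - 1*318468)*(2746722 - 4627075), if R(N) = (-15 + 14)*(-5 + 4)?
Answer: 599524229108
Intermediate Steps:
R(N) = 1 (R(N) = -1*(-1) = 1)
k(J) = 1 - J
(k(369) - 1*318468)*(2746722 - 4627075) = ((1 - 1*369) - 1*318468)*(2746722 - 4627075) = ((1 - 369) - 318468)*(-1880353) = (-368 - 318468)*(-1880353) = -318836*(-1880353) = 599524229108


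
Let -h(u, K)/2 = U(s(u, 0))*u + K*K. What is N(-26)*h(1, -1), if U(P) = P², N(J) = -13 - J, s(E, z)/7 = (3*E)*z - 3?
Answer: -11492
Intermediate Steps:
s(E, z) = -21 + 21*E*z (s(E, z) = 7*((3*E)*z - 3) = 7*(3*E*z - 3) = 7*(-3 + 3*E*z) = -21 + 21*E*z)
h(u, K) = -882*u - 2*K² (h(u, K) = -2*((-21 + 21*u*0)²*u + K*K) = -2*((-21 + 0)²*u + K²) = -2*((-21)²*u + K²) = -2*(441*u + K²) = -2*(K² + 441*u) = -882*u - 2*K²)
N(-26)*h(1, -1) = (-13 - 1*(-26))*(-882*1 - 2*(-1)²) = (-13 + 26)*(-882 - 2*1) = 13*(-882 - 2) = 13*(-884) = -11492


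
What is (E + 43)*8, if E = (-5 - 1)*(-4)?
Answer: 536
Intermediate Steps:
E = 24 (E = -6*(-4) = 24)
(E + 43)*8 = (24 + 43)*8 = 67*8 = 536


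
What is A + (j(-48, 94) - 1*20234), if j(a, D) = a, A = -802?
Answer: -21084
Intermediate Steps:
A + (j(-48, 94) - 1*20234) = -802 + (-48 - 1*20234) = -802 + (-48 - 20234) = -802 - 20282 = -21084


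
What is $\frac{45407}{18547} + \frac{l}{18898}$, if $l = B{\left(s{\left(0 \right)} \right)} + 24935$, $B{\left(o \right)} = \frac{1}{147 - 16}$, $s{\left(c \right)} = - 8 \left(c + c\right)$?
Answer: $\frac{5088082662}{1350460529} \approx 3.7677$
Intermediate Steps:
$s{\left(c \right)} = - 16 c$ ($s{\left(c \right)} = - 8 \cdot 2 c = - 16 c$)
$B{\left(o \right)} = \frac{1}{131}$
$l = \frac{3266486}{131}$ ($l = \frac{1}{131} + 24935 = \frac{3266486}{131} \approx 24935.0$)
$\frac{45407}{18547} + \frac{l}{18898} = \frac{45407}{18547} + \frac{3266486}{131 \cdot 18898} = 45407 \cdot \frac{1}{18547} + \frac{3266486}{131} \cdot \frac{1}{18898} = \frac{2671}{1091} + \frac{1633243}{1237819} = \frac{5088082662}{1350460529}$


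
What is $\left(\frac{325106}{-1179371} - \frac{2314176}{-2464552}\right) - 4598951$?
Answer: $- \frac{1670925793452288051}{363327644599} \approx -4.599 \cdot 10^{6}$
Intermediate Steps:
$\left(\frac{325106}{-1179371} - \frac{2314176}{-2464552}\right) - 4598951 = \left(325106 \left(- \frac{1}{1179371}\right) - - \frac{289272}{308069}\right) - 4598951 = \left(- \frac{325106}{1179371} + \frac{289272}{308069}\right) - 4598951 = \frac{241003927598}{363327644599} - 4598951 = - \frac{1670925793452288051}{363327644599}$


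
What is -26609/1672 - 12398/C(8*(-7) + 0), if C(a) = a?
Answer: 218629/1064 ≈ 205.48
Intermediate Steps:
-26609/1672 - 12398/C(8*(-7) + 0) = -26609/1672 - 12398/(8*(-7) + 0) = -26609*1/1672 - 12398/(-56 + 0) = -2419/152 - 12398/(-56) = -2419/152 - 12398*(-1/56) = -2419/152 + 6199/28 = 218629/1064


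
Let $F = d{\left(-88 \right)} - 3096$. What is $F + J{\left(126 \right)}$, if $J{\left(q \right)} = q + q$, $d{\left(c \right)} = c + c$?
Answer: $-3020$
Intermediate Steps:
$d{\left(c \right)} = 2 c$
$J{\left(q \right)} = 2 q$
$F = -3272$ ($F = 2 \left(-88\right) - 3096 = -176 - 3096 = -3272$)
$F + J{\left(126 \right)} = -3272 + 2 \cdot 126 = -3272 + 252 = -3020$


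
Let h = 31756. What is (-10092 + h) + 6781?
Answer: 28445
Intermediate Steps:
(-10092 + h) + 6781 = (-10092 + 31756) + 6781 = 21664 + 6781 = 28445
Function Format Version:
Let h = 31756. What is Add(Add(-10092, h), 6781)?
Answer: 28445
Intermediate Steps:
Add(Add(-10092, h), 6781) = Add(Add(-10092, 31756), 6781) = Add(21664, 6781) = 28445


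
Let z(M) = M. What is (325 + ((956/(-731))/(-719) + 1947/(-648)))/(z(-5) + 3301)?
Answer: 36555447035/374185730304 ≈ 0.097693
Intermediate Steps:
(325 + ((956/(-731))/(-719) + 1947/(-648)))/(z(-5) + 3301) = (325 + ((956/(-731))/(-719) + 1947/(-648)))/(-5 + 3301) = (325 + ((956*(-1/731))*(-1/719) + 1947*(-1/648)))/3296 = (325 + (-956/731*(-1/719) - 649/216))*(1/3296) = (325 + (956/525589 - 649/216))*(1/3296) = (325 - 340900765/113527224)*(1/3296) = (36555447035/113527224)*(1/3296) = 36555447035/374185730304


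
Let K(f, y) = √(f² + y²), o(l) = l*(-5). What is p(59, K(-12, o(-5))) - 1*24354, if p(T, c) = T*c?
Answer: -24354 + 59*√769 ≈ -22718.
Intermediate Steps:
o(l) = -5*l
p(59, K(-12, o(-5))) - 1*24354 = 59*√((-12)² + (-5*(-5))²) - 1*24354 = 59*√(144 + 25²) - 24354 = 59*√(144 + 625) - 24354 = 59*√769 - 24354 = -24354 + 59*√769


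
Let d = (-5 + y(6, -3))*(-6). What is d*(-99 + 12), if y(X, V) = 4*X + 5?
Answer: 12528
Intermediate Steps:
y(X, V) = 5 + 4*X
d = -144 (d = (-5 + (5 + 4*6))*(-6) = (-5 + (5 + 24))*(-6) = (-5 + 29)*(-6) = 24*(-6) = -144)
d*(-99 + 12) = -144*(-99 + 12) = -144*(-87) = 12528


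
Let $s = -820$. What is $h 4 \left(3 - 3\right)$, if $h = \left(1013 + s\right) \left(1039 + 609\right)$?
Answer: $0$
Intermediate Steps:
$h = 318064$ ($h = \left(1013 - 820\right) \left(1039 + 609\right) = 193 \cdot 1648 = 318064$)
$h 4 \left(3 - 3\right) = 318064 \cdot 4 \left(3 - 3\right) = 318064 \cdot 4 \cdot 0 = 318064 \cdot 0 = 0$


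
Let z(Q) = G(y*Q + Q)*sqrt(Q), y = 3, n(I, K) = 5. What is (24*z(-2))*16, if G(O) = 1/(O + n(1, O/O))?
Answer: -128*I*sqrt(2) ≈ -181.02*I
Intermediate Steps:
G(O) = 1/(5 + O) (G(O) = 1/(O + 5) = 1/(5 + O))
z(Q) = sqrt(Q)/(5 + 4*Q) (z(Q) = sqrt(Q)/(5 + (3*Q + Q)) = sqrt(Q)/(5 + 4*Q))
(24*z(-2))*16 = (24*(sqrt(-2)/(5 + 4*(-2))))*16 = (24*((I*sqrt(2))/(5 - 8)))*16 = (24*((I*sqrt(2))/(-3)))*16 = (24*((I*sqrt(2))*(-1/3)))*16 = (24*(-I*sqrt(2)/3))*16 = -8*I*sqrt(2)*16 = -128*I*sqrt(2)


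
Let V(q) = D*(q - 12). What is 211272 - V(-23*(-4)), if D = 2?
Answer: 211112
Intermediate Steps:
V(q) = -24 + 2*q (V(q) = 2*(q - 12) = 2*(-12 + q) = -24 + 2*q)
211272 - V(-23*(-4)) = 211272 - (-24 + 2*(-23*(-4))) = 211272 - (-24 + 2*92) = 211272 - (-24 + 184) = 211272 - 1*160 = 211272 - 160 = 211112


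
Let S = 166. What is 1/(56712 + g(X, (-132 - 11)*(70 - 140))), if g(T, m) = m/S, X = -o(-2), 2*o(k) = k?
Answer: 83/4712101 ≈ 1.7614e-5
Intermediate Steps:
o(k) = k/2
X = 1 (X = -(-2)/2 = -1*(-1) = 1)
g(T, m) = m/166
1/(56712 + g(X, (-132 - 11)*(70 - 140))) = 1/(56712 + ((-132 - 11)*(70 - 140))/166) = 1/(56712 + (-143*(-70))/166) = 1/(56712 + (1/166)*10010) = 1/(56712 + 5005/83) = 1/(4712101/83) = 83/4712101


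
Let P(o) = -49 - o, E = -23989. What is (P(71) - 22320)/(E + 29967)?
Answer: -11220/2989 ≈ -3.7538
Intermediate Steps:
(P(71) - 22320)/(E + 29967) = ((-49 - 1*71) - 22320)/(-23989 + 29967) = ((-49 - 71) - 22320)/5978 = (-120 - 22320)*(1/5978) = -22440*1/5978 = -11220/2989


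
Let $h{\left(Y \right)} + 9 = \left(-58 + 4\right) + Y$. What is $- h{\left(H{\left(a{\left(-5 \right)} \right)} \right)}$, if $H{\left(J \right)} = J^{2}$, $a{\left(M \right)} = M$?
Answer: $38$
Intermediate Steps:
$h{\left(Y \right)} = -63 + Y$ ($h{\left(Y \right)} = -9 + \left(\left(-58 + 4\right) + Y\right) = -9 + \left(-54 + Y\right) = -63 + Y$)
$- h{\left(H{\left(a{\left(-5 \right)} \right)} \right)} = - (-63 + \left(-5\right)^{2}) = - (-63 + 25) = \left(-1\right) \left(-38\right) = 38$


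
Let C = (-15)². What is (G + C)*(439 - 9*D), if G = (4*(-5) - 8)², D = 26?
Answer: 206845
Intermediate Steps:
C = 225
G = 784 (G = (-20 - 8)² = (-28)² = 784)
(G + C)*(439 - 9*D) = (784 + 225)*(439 - 9*26) = 1009*(439 - 234) = 1009*205 = 206845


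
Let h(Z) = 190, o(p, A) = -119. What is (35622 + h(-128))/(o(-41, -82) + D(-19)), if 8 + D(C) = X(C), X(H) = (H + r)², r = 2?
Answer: 17906/81 ≈ 221.06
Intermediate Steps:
X(H) = (2 + H)² (X(H) = (H + 2)² = (2 + H)²)
D(C) = -8 + (2 + C)²
(35622 + h(-128))/(o(-41, -82) + D(-19)) = (35622 + 190)/(-119 + (-8 + (2 - 19)²)) = 35812/(-119 + (-8 + (-17)²)) = 35812/(-119 + (-8 + 289)) = 35812/(-119 + 281) = 35812/162 = 35812*(1/162) = 17906/81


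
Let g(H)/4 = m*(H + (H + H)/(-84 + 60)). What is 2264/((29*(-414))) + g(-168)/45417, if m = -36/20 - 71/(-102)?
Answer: -149001568/858305605 ≈ -0.17360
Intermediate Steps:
m = -563/510 (m = -36*1/20 - 71*(-1/102) = -9/5 + 71/102 = -563/510 ≈ -1.1039)
g(H) = -6193*H/1530 (g(H) = 4*(-563*(H + (H + H)/(-84 + 60))/510) = 4*(-563*(H + (2*H)/(-24))/510) = 4*(-563*(H + (2*H)*(-1/24))/510) = 4*(-563*(H - H/12)/510) = 4*(-6193*H/6120) = -6193*H/1530)
2264/((29*(-414))) + g(-168)/45417 = 2264/((29*(-414))) - 6193/1530*(-168)/45417 = 2264/(-12006) + (173404/255)*(1/45417) = 2264*(-1/12006) + 173404/11581335 = -1132/6003 + 173404/11581335 = -149001568/858305605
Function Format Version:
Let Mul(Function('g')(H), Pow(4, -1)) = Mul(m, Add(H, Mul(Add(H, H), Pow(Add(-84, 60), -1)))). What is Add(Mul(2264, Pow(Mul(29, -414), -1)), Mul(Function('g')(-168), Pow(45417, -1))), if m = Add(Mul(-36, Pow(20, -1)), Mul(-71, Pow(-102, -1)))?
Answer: Rational(-149001568, 858305605) ≈ -0.17360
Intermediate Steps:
m = Rational(-563, 510) (m = Add(Mul(-36, Rational(1, 20)), Mul(-71, Rational(-1, 102))) = Add(Rational(-9, 5), Rational(71, 102)) = Rational(-563, 510) ≈ -1.1039)
Function('g')(H) = Mul(Rational(-6193, 1530), H) (Function('g')(H) = Mul(4, Mul(Rational(-563, 510), Add(H, Mul(Add(H, H), Pow(Add(-84, 60), -1))))) = Mul(4, Mul(Rational(-563, 510), Add(H, Mul(Mul(2, H), Pow(-24, -1))))) = Mul(4, Mul(Rational(-563, 510), Add(H, Mul(Mul(2, H), Rational(-1, 24))))) = Mul(4, Mul(Rational(-563, 510), Add(H, Mul(Rational(-1, 12), H)))) = Mul(4, Mul(Rational(-563, 510), Mul(Rational(11, 12), H))) = Mul(4, Mul(Rational(-6193, 6120), H)) = Mul(Rational(-6193, 1530), H))
Add(Mul(2264, Pow(Mul(29, -414), -1)), Mul(Function('g')(-168), Pow(45417, -1))) = Add(Mul(2264, Pow(Mul(29, -414), -1)), Mul(Mul(Rational(-6193, 1530), -168), Pow(45417, -1))) = Add(Mul(2264, Pow(-12006, -1)), Mul(Rational(173404, 255), Rational(1, 45417))) = Add(Mul(2264, Rational(-1, 12006)), Rational(173404, 11581335)) = Add(Rational(-1132, 6003), Rational(173404, 11581335)) = Rational(-149001568, 858305605)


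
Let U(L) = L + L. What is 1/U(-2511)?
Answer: -1/5022 ≈ -0.00019912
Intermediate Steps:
U(L) = 2*L
1/U(-2511) = 1/(2*(-2511)) = 1/(-5022) = -1/5022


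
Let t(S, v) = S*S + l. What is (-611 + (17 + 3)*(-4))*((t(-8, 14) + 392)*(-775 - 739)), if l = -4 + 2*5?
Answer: 483332388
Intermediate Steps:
l = 6 (l = -4 + 10 = 6)
t(S, v) = 6 + S**2 (t(S, v) = S*S + 6 = S**2 + 6 = 6 + S**2)
(-611 + (17 + 3)*(-4))*((t(-8, 14) + 392)*(-775 - 739)) = (-611 + (17 + 3)*(-4))*(((6 + (-8)**2) + 392)*(-775 - 739)) = (-611 + 20*(-4))*(((6 + 64) + 392)*(-1514)) = (-611 - 80)*((70 + 392)*(-1514)) = -319242*(-1514) = -691*(-699468) = 483332388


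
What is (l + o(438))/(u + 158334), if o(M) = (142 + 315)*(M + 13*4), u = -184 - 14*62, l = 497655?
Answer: 721585/157282 ≈ 4.5878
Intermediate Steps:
u = -1052 (u = -184 - 868 = -1052)
o(M) = 23764 + 457*M (o(M) = 457*(M + 52) = 457*(52 + M) = 23764 + 457*M)
(l + o(438))/(u + 158334) = (497655 + (23764 + 457*438))/(-1052 + 158334) = (497655 + (23764 + 200166))/157282 = (497655 + 223930)*(1/157282) = 721585*(1/157282) = 721585/157282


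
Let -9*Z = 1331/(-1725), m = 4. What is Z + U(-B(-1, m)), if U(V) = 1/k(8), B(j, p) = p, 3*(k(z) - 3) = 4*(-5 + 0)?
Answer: -31934/170775 ≈ -0.18699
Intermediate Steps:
k(z) = -11/3 (k(z) = 3 + (4*(-5 + 0))/3 = 3 + (4*(-5))/3 = 3 + (⅓)*(-20) = 3 - 20/3 = -11/3)
Z = 1331/15525 (Z = -1331/(9*(-1725)) = -1331*(-1)/(9*1725) = -⅑*(-1331/1725) = 1331/15525 ≈ 0.085733)
U(V) = -3/11 (U(V) = 1/(-11/3) = -3/11)
Z + U(-B(-1, m)) = 1331/15525 - 3/11 = -31934/170775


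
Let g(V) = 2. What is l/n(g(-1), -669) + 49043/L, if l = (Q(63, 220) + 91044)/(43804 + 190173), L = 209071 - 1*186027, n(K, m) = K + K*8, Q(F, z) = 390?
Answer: 34775969549/16175297964 ≈ 2.1499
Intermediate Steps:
n(K, m) = 9*K (n(K, m) = K + 8*K = 9*K)
L = 23044 (L = 209071 - 186027 = 23044)
l = 91434/233977 (l = (390 + 91044)/(43804 + 190173) = 91434/233977 ≈ 0.39078)
l/n(g(-1), -669) + 49043/L = 91434/(233977*((9*2))) + 49043/23044 = (91434/233977)/18 + 49043*(1/23044) = (91434/233977)*(1/18) + 49043/23044 = 15239/701931 + 49043/23044 = 34775969549/16175297964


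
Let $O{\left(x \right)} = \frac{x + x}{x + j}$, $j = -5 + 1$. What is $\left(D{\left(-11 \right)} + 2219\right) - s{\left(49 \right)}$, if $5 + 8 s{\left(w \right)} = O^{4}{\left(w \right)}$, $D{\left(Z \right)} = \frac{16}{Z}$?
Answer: $\frac{799423294399}{360855000} \approx 2215.4$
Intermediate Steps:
$j = -4$
$O{\left(x \right)} = \frac{2 x}{-4 + x}$ ($O{\left(x \right)} = \frac{x + x}{x - 4} = \frac{2 x}{-4 + x}$)
$s{\left(w \right)} = - \frac{5}{8} + \frac{2 w^{4}}{\left(-4 + w\right)^{4}}$ ($s{\left(w \right)} = - \frac{5}{8} + \frac{\left(\frac{2 w}{-4 + w}\right)^{4}}{8} = - \frac{5}{8} + \frac{16 w^{4} \frac{1}{\left(-4 + w\right)^{4}}}{8} = - \frac{5}{8} + \frac{2 w^{4}}{\left(-4 + w\right)^{4}}$)
$\left(D{\left(-11 \right)} + 2219\right) - s{\left(49 \right)} = \left(\frac{16}{-11} + 2219\right) - \left(- \frac{5}{8} + \frac{2 \cdot 49^{4}}{\left(-4 + 49\right)^{4}}\right) = \left(16 \left(- \frac{1}{11}\right) + 2219\right) - \left(- \frac{5}{8} + 2 \cdot 5764801 \cdot \frac{1}{4100625}\right) = \left(- \frac{16}{11} + 2219\right) - \left(- \frac{5}{8} + 2 \cdot 5764801 \cdot \frac{1}{4100625}\right) = \frac{24393}{11} - \left(- \frac{5}{8} + \frac{11529602}{4100625}\right) = \frac{24393}{11} - \frac{71733691}{32805000} = \frac{799423294399}{360855000}$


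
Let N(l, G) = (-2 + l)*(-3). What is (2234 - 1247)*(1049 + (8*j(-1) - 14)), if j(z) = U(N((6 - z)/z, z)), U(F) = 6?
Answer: 1068921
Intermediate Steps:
N(l, G) = 6 - 3*l
j(z) = 6
(2234 - 1247)*(1049 + (8*j(-1) - 14)) = (2234 - 1247)*(1049 + (8*6 - 14)) = 987*(1049 + (48 - 14)) = 987*(1049 + 34) = 987*1083 = 1068921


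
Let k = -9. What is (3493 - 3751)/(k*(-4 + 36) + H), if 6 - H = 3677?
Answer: 258/3959 ≈ 0.065168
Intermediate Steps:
H = -3671 (H = 6 - 1*3677 = 6 - 3677 = -3671)
(3493 - 3751)/(k*(-4 + 36) + H) = (3493 - 3751)/(-9*(-4 + 36) - 3671) = -258/(-9*32 - 3671) = -258/(-288 - 3671) = -258/(-3959) = -258*(-1/3959) = 258/3959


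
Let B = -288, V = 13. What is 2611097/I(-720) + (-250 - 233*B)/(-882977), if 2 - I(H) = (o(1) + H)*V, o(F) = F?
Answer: 2304913577723/8254951973 ≈ 279.22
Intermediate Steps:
I(H) = -11 - 13*H (I(H) = 2 - (1 + H)*13 = 2 - (13 + 13*H) = 2 + (-13 - 13*H) = -11 - 13*H)
2611097/I(-720) + (-250 - 233*B)/(-882977) = 2611097/(-11 - 13*(-720)) + (-250 - 233*(-288))/(-882977) = 2611097/(-11 + 9360) + (-250 + 67104)*(-1/882977) = 2611097/9349 + 66854*(-1/882977) = 2611097*(1/9349) - 66854/882977 = 2611097/9349 - 66854/882977 = 2304913577723/8254951973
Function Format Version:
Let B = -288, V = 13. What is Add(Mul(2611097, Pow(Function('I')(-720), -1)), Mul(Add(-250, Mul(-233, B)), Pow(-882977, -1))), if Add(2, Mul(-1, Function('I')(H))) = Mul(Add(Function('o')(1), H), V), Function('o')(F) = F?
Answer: Rational(2304913577723, 8254951973) ≈ 279.22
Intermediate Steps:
Function('I')(H) = Add(-11, Mul(-13, H)) (Function('I')(H) = Add(2, Mul(-1, Mul(Add(1, H), 13))) = Add(2, Mul(-1, Add(13, Mul(13, H)))) = Add(2, Add(-13, Mul(-13, H))) = Add(-11, Mul(-13, H)))
Add(Mul(2611097, Pow(Function('I')(-720), -1)), Mul(Add(-250, Mul(-233, B)), Pow(-882977, -1))) = Add(Mul(2611097, Pow(Add(-11, Mul(-13, -720)), -1)), Mul(Add(-250, Mul(-233, -288)), Pow(-882977, -1))) = Add(Mul(2611097, Pow(Add(-11, 9360), -1)), Mul(Add(-250, 67104), Rational(-1, 882977))) = Add(Mul(2611097, Pow(9349, -1)), Mul(66854, Rational(-1, 882977))) = Add(Mul(2611097, Rational(1, 9349)), Rational(-66854, 882977)) = Add(Rational(2611097, 9349), Rational(-66854, 882977)) = Rational(2304913577723, 8254951973)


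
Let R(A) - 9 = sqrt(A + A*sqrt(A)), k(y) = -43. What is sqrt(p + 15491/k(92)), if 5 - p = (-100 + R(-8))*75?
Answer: sqrt(11962557 - 277350*sqrt(2)*sqrt(-1 - 2*I*sqrt(2)))/43 ≈ 79.128 + 1.8957*I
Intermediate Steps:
R(A) = 9 + sqrt(A + A**(3/2)) (R(A) = 9 + sqrt(A + A*sqrt(A)) = 9 + sqrt(A + A**(3/2)))
p = 6830 - 75*sqrt(-8 - 16*I*sqrt(2)) (p = 5 - (-100 + (9 + sqrt(-8 + (-8)**(3/2))))*75 = 5 - (-100 + (9 + sqrt(-8 - 16*I*sqrt(2))))*75 = 5 - (-91 + sqrt(-8 - 16*I*sqrt(2)))*75 = 5 - (-6825 + 75*sqrt(-8 - 16*I*sqrt(2))) = 5 + (6825 - 75*sqrt(-8 - 16*I*sqrt(2))) = 6830 - 75*sqrt(-8 - 16*I*sqrt(2)) ≈ 6617.9 + 300.0*I)
sqrt(p + 15491/k(92)) = sqrt((6830 - 150*sqrt(-2 - 4*I*sqrt(2))) + 15491/(-43)) = sqrt((6830 - 150*sqrt(-2 - 4*I*sqrt(2))) + 15491*(-1/43)) = sqrt((6830 - 150*sqrt(-2 - 4*I*sqrt(2))) - 15491/43) = sqrt(278199/43 - 150*sqrt(-2 - 4*I*sqrt(2)))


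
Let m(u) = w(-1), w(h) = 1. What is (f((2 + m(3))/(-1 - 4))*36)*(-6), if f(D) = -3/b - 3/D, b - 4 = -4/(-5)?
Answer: -945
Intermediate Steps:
m(u) = 1
b = 24/5 (b = 4 - 4/(-5) = 4 - 4*(-1/5) = 4 + 4/5 = 24/5 ≈ 4.8000)
f(D) = -5/8 - 3/D (f(D) = -3/24/5 - 3/D = -3*5/24 - 3/D = -5/8 - 3/D)
(f((2 + m(3))/(-1 - 4))*36)*(-6) = ((-5/8 - 3*(-1 - 4)/(2 + 1))*36)*(-6) = ((-5/8 - 3/(3/(-5)))*36)*(-6) = ((-5/8 - 3/(3*(-1/5)))*36)*(-6) = ((-5/8 - 3/(-3/5))*36)*(-6) = ((-5/8 - 3*(-5/3))*36)*(-6) = ((-5/8 + 5)*36)*(-6) = ((35/8)*36)*(-6) = (315/2)*(-6) = -945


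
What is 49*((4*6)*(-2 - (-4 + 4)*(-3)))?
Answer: -2352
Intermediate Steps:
49*((4*6)*(-2 - (-4 + 4)*(-3))) = 49*(24*(-2 - 0*(-3))) = 49*(24*(-2 - 1*0)) = 49*(24*(-2 + 0)) = 49*(24*(-2)) = 49*(-48) = -2352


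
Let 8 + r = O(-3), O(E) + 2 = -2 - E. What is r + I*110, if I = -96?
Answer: -10569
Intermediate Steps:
O(E) = -4 - E (O(E) = -2 + (-2 - E) = -4 - E)
r = -9 (r = -8 + (-4 - 1*(-3)) = -8 + (-4 + 3) = -8 - 1 = -9)
r + I*110 = -9 - 96*110 = -9 - 10560 = -10569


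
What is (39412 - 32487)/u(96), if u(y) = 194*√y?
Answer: 6925*√6/4656 ≈ 3.6432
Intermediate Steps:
(39412 - 32487)/u(96) = (39412 - 32487)/((194*√96)) = 6925/((194*(4*√6))) = 6925/((776*√6)) = 6925*(√6/4656) = 6925*√6/4656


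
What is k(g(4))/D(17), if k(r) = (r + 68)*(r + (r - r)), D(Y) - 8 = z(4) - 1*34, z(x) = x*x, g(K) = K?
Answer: -144/5 ≈ -28.800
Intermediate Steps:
z(x) = x**2
D(Y) = -10 (D(Y) = 8 + (4**2 - 1*34) = 8 + (16 - 34) = 8 - 18 = -10)
k(r) = r*(68 + r) (k(r) = (68 + r)*(r + 0) = (68 + r)*r = r*(68 + r))
k(g(4))/D(17) = (4*(68 + 4))/(-10) = (4*72)*(-1/10) = 288*(-1/10) = -144/5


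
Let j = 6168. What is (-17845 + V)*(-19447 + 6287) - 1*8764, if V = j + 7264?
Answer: 58066316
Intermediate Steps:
V = 13432 (V = 6168 + 7264 = 13432)
(-17845 + V)*(-19447 + 6287) - 1*8764 = (-17845 + 13432)*(-19447 + 6287) - 1*8764 = -4413*(-13160) - 8764 = 58075080 - 8764 = 58066316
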